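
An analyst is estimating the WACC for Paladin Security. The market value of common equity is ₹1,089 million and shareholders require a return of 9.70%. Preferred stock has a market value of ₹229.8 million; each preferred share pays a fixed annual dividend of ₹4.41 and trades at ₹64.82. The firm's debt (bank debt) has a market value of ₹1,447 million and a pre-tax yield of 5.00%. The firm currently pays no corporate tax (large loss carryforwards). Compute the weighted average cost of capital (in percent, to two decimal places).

Cost of preferred: Rp = 4.41 / 64.82 = 6.8035%.
Total capital V = 1089 + 229.8 + 1447 = 2765.8.
Equity: weight = 1089/2765.8 = 0.3937; cost = 9.7%.
Preferred: weight = 229.8/2765.8 = 0.0831; cost = 6.8035%.
Bank debt: weight = 1447/2765.8 = 0.5232; after-tax cost = 5% × (1 − 0%) = 5.0000%.
WACC = 0.3937 × 9.7000% + 0.0831 × 6.8035% + 0.5232 × 5.0000% = 7.0004%.

7.00%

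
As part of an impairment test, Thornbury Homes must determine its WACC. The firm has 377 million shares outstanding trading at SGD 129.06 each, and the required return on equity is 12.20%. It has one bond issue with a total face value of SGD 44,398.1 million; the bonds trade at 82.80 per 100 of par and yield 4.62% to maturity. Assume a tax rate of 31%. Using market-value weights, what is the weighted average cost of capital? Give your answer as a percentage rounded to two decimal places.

Market value of equity E = 129.06 × 377m = 48655.62m. Market value of debt D = 44398.1m × 82.8/100 = 36761.6268m.
Total capital V = 48655.62 + 36761.6268 = 85417.2468.
Equity: weight = 48655.62/85417.2468 = 0.5696; cost = 12.2%.
Bonds outstanding: weight = 36761.6268/85417.2468 = 0.4304; after-tax cost = 4.62% × (1 − 31%) = 3.1878%.
WACC = 0.5696 × 12.2000% + 0.4304 × 3.1878% = 8.3214%.

8.32%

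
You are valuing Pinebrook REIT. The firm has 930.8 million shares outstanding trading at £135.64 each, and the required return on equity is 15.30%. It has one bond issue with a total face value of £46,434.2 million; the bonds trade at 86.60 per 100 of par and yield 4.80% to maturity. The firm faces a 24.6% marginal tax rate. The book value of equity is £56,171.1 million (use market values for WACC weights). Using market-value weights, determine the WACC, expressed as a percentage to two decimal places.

12.48%

Market value of equity E = 135.64 × 930.8m = 126253.712m. Market value of debt D = 46434.2m × 86.6/100 = 40212.0172m.
Total capital V = 126253.712 + 40212.0172 = 166465.7292.
Equity: weight = 126253.712/166465.7292 = 0.7584; cost = 15.3%.
Bonds outstanding: weight = 40212.0172/166465.7292 = 0.2416; after-tax cost = 4.8% × (1 − 24.6%) = 3.6192%.
WACC = 0.7584 × 15.3000% + 0.2416 × 3.6192% = 12.4783%.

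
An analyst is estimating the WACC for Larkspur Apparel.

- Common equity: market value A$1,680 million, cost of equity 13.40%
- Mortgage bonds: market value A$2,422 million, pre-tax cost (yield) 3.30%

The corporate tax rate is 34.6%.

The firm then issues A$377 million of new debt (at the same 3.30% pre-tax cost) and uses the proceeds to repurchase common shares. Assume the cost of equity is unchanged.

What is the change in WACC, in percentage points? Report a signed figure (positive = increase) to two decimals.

Current WACC:
Total capital V = 1680 + 2422 = 4102.
Equity: weight = 1680/4102 = 0.4096; cost = 13.4%.
Mortgage bonds: weight = 2422/4102 = 0.5904; after-tax cost = 3.3% × (1 − 34.6%) = 2.1582%.
WACC = 0.4096 × 13.4000% + 0.5904 × 2.1582% = 6.7624%.
After the change:
Total capital V = 1303 + 2799 = 4102.
Equity: weight = 1303/4102 = 0.3176; cost = 13.4%.
Mortgage bonds: weight = 2799/4102 = 0.6824; after-tax cost = 3.3% × (1 − 34.6%) = 2.1582%.
WACC = 0.3176 × 13.4000% + 0.6824 × 2.1582% = 5.7292%.
Change in WACC = 5.7292% − 6.7624% = -1.0332 pp.

-1.03 pp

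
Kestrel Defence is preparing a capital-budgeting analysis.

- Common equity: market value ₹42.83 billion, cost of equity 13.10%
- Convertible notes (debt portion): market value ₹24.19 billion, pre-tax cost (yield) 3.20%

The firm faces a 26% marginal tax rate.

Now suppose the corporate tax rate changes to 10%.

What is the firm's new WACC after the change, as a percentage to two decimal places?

After the change:
Total capital V = 42.83 + 24.19 = 67.02.
Equity: weight = 42.83/67.02 = 0.6391; cost = 13.1%.
Convertible notes (debt portion): weight = 24.19/67.02 = 0.3609; after-tax cost = 3.2% × (1 − 10%) = 2.8800%.
WACC = 0.6391 × 13.1000% + 0.3609 × 2.8800% = 9.4112%.

9.41%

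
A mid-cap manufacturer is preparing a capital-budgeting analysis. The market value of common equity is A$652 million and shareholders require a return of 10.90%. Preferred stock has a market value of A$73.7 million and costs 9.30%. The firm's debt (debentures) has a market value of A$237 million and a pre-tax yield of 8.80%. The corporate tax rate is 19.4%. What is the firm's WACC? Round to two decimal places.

Total capital V = 652 + 73.7 + 237 = 962.7.
Equity: weight = 652/962.7 = 0.6773; cost = 10.9%.
Preferred: weight = 73.7/962.7 = 0.0766; cost = 9.3%.
Debentures: weight = 237/962.7 = 0.2462; after-tax cost = 8.8% × (1 − 19.4%) = 7.0928%.
WACC = 0.6773 × 10.9000% + 0.0766 × 9.3000% + 0.2462 × 7.0928% = 9.8402%.

9.84%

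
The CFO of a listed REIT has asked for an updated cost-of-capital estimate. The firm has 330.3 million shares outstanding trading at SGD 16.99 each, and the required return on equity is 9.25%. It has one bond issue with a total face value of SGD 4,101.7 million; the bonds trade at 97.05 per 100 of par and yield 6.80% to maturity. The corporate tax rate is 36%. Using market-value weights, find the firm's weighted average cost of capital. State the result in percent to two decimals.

7.22%

Market value of equity E = 16.99 × 330.3m = 5611.797m. Market value of debt D = 4101.7m × 97.05/100 = 3980.69985m.
Total capital V = 5611.797 + 3980.69985 = 9592.49685.
Equity: weight = 5611.797/9592.49685 = 0.5850; cost = 9.25%.
Bonds outstanding: weight = 3980.69985/9592.49685 = 0.4150; after-tax cost = 6.8% × (1 − 36%) = 4.3520%.
WACC = 0.5850 × 9.2500% + 0.4150 × 4.3520% = 7.2174%.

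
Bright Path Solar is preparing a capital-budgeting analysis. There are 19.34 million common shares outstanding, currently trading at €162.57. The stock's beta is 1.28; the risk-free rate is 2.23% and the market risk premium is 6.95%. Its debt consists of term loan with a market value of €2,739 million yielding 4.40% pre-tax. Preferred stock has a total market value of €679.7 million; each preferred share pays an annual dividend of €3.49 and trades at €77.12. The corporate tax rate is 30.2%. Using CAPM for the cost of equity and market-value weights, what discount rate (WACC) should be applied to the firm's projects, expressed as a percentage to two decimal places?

Cost of equity via CAPM: Re = 2.23% + 1.28 × 6.95% = 11.1260%.
Cost of preferred: Rp = 3.49 / 77.12 = 4.5254%.
Market value of equity E = 162.57 × 19.34m = 3144.1038m.
Total capital V = 3144.1038 + 679.7 + 2739 = 6562.8038.
Equity: weight = 3144.1038/6562.8038 = 0.4791; cost = 11.126%.
Preferred: weight = 679.7/6562.8038 = 0.1036; cost = 4.5254%.
Term loan: weight = 2739/6562.8038 = 0.4174; after-tax cost = 4.4% × (1 − 30.2%) = 3.0712%.
WACC = 0.4791 × 11.1260% + 0.1036 × 4.5254% + 0.4174 × 3.0712% = 7.0807%.

7.08%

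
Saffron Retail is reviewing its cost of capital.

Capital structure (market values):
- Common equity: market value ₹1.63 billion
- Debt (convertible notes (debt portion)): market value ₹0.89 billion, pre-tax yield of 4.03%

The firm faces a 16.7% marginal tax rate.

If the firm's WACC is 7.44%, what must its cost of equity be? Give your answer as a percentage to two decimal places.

9.67%

Total capital V = 1.63 + 0.89 = 2.52.
Equity weight = 1.63/2.52 = 0.6468.
Convertible notes (debt portion) weight = 0.89/2.52 = 0.3532.
Debt contribution = 0.3532 × 4.03% × (1 − 16.7%) = 1.1856%.
Required equity contribution = 7.44% − 1.1856% = 6.2544%.
Re = 6.2544% / 0.6468 = 9.6694%.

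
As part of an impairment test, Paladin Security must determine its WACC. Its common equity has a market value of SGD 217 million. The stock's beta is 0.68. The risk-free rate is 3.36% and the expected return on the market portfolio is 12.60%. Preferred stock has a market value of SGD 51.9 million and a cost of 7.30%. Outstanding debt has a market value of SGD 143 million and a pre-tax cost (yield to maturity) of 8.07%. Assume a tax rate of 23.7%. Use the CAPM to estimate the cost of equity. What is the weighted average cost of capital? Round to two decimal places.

8.14%

Market risk premium = 12.6% − 3.36% = 9.24%.
Cost of equity via CAPM: Re = 3.36% + 0.68 × 9.24% = 9.6432%.
Total capital V = 217 + 51.9 + 143 = 411.9.
Equity: weight = 217/411.9 = 0.5268; cost = 9.6432%.
Preferred: weight = 51.9/411.9 = 0.1260; cost = 7.3%.
Debt: weight = 143/411.9 = 0.3472; after-tax cost = 8.07% × (1 − 23.7%) = 6.1574%.
WACC = 0.5268 × 9.6432% + 0.1260 × 7.3000% + 0.3472 × 6.1574% = 8.1378%.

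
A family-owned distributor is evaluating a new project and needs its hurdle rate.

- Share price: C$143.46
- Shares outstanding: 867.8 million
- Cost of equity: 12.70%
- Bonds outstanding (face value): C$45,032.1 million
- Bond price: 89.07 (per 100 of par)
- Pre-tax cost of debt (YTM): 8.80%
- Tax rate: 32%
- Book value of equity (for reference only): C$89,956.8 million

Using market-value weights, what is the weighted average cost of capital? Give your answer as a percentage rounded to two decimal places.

11.06%

Market value of equity E = 143.46 × 867.8m = 124494.588m. Market value of debt D = 45032.1m × 89.07/100 = 40110.09147m.
Total capital V = 124494.588 + 40110.09147 = 164604.67947.
Equity: weight = 124494.588/164604.67947 = 0.7563; cost = 12.7%.
Bonds outstanding: weight = 40110.09147/164604.67947 = 0.2437; after-tax cost = 8.8% × (1 − 32%) = 5.9840%.
WACC = 0.7563 × 12.7000% + 0.2437 × 5.9840% = 11.0635%.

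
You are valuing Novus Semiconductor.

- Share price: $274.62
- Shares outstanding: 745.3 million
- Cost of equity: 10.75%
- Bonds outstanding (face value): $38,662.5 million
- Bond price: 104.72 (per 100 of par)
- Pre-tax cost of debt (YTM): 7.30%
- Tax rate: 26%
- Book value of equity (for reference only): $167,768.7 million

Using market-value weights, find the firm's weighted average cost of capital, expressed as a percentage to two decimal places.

9.87%

Market value of equity E = 274.62 × 745.3m = 204674.286m. Market value of debt D = 38662.5m × 104.72/100 = 40487.37m.
Total capital V = 204674.286 + 40487.37 = 245161.656.
Equity: weight = 204674.286/245161.656 = 0.8349; cost = 10.75%.
Bonds outstanding: weight = 40487.37/245161.656 = 0.1651; after-tax cost = 7.3% × (1 − 26%) = 5.4020%.
WACC = 0.8349 × 10.7500% + 0.1651 × 5.4020% = 9.8668%.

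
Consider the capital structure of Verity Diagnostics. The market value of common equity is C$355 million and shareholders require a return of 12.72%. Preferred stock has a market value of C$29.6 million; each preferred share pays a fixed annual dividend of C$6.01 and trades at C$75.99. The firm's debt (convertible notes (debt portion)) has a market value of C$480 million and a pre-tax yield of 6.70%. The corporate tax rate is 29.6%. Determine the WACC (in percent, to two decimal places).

8.11%

Cost of preferred: Rp = 6.01 / 75.99 = 7.9089%.
Total capital V = 355 + 29.6 + 480 = 864.6.
Equity: weight = 355/864.6 = 0.4106; cost = 12.72%.
Preferred: weight = 29.6/864.6 = 0.0342; cost = 7.9089%.
Convertible notes (debt portion): weight = 480/864.6 = 0.5552; after-tax cost = 6.7% × (1 − 29.6%) = 4.7168%.
WACC = 0.4106 × 12.7200% + 0.0342 × 7.9089% + 0.5552 × 4.7168% = 8.1122%.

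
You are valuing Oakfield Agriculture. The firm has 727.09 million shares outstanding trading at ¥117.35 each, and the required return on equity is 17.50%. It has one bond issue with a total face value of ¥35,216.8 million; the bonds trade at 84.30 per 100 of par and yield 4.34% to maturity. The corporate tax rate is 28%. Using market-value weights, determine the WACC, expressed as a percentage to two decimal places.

Market value of equity E = 117.35 × 727.09m = 85324.0115m. Market value of debt D = 35216.8m × 84.3/100 = 29687.7624m.
Total capital V = 85324.0115 + 29687.7624 = 115011.7739.
Equity: weight = 85324.0115/115011.7739 = 0.7419; cost = 17.5%.
Bonds outstanding: weight = 29687.7624/115011.7739 = 0.2581; after-tax cost = 4.34% × (1 − 28%) = 3.1248%.
WACC = 0.7419 × 17.5000% + 0.2581 × 3.1248% = 13.7894%.

13.79%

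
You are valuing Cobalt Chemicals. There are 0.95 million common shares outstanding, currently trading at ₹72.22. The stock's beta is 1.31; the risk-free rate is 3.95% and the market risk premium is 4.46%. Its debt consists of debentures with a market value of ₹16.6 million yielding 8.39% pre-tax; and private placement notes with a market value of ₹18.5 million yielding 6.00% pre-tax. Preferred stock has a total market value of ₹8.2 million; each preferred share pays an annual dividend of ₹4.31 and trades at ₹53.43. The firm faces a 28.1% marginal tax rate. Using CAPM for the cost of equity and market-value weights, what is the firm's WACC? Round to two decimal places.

8.20%

Cost of equity via CAPM: Re = 3.95% + 1.31 × 4.46% = 9.7926%.
Cost of preferred: Rp = 4.31 / 53.43 = 8.0666%.
Market value of equity E = 72.22 × 0.95m = 68.609m.
Total capital V = 68.609 + 8.2 + 16.6 + 18.5 = 111.909.
Equity: weight = 68.609/111.909 = 0.6131; cost = 9.7926%.
Preferred: weight = 8.2/111.909 = 0.0733; cost = 8.0666%.
Debentures: weight = 16.6/111.909 = 0.1483; after-tax cost = 8.39% × (1 − 28.1%) = 6.0324%.
Private placement notes: weight = 18.5/111.909 = 0.1653; after-tax cost = 6% × (1 − 28.1%) = 4.3140%.
WACC = 0.6131 × 9.7926% + 0.0733 × 8.0666% + 0.1483 × 6.0324% + 0.1653 × 4.3140% = 8.2027%.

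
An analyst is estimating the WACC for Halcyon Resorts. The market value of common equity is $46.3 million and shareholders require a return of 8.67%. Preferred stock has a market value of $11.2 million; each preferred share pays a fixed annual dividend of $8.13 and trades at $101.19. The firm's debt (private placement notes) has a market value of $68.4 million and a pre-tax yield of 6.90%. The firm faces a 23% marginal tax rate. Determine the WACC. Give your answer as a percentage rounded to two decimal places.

6.79%

Cost of preferred: Rp = 8.13 / 101.19 = 8.0344%.
Total capital V = 46.3 + 11.2 + 68.4 = 125.9.
Equity: weight = 46.3/125.9 = 0.3678; cost = 8.67%.
Preferred: weight = 11.2/125.9 = 0.0890; cost = 8.0344%.
Private placement notes: weight = 68.4/125.9 = 0.5433; after-tax cost = 6.9% × (1 − 23%) = 5.3130%.
WACC = 0.3678 × 8.6700% + 0.0890 × 8.0344% + 0.5433 × 5.3130% = 6.7896%.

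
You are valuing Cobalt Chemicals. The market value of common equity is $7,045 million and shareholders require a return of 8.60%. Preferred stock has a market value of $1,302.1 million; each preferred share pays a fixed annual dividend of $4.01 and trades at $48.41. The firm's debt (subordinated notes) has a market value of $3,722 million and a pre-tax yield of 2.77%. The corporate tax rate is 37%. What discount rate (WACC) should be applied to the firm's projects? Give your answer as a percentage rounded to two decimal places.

6.45%

Cost of preferred: Rp = 4.01 / 48.41 = 8.2834%.
Total capital V = 7045 + 1302.1 + 3722 = 12069.1.
Equity: weight = 7045/12069.1 = 0.5837; cost = 8.6%.
Preferred: weight = 1302.1/12069.1 = 0.1079; cost = 8.2834%.
Subordinated notes: weight = 3722/12069.1 = 0.3084; after-tax cost = 2.77% × (1 − 37%) = 1.7451%.
WACC = 0.5837 × 8.6000% + 0.1079 × 8.2834% + 0.3084 × 1.7451% = 6.4519%.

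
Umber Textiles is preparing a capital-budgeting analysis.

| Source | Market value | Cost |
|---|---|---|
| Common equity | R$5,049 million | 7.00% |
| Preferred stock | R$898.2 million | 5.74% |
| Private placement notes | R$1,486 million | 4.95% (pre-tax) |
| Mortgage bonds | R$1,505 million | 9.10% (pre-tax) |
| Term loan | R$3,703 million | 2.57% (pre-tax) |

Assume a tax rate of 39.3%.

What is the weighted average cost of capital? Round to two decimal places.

4.67%

Total capital V = 5049 + 898.2 + 1486 + 1505 + 3703 = 12641.2.
Equity: weight = 5049/12641.2 = 0.3994; cost = 7%.
Preferred: weight = 898.2/12641.2 = 0.0711; cost = 5.74%.
Private placement notes: weight = 1486/12641.2 = 0.1176; after-tax cost = 4.95% × (1 − 39.3%) = 3.0046%.
Mortgage bonds: weight = 1505/12641.2 = 0.1191; after-tax cost = 9.1% × (1 − 39.3%) = 5.5237%.
Term loan: weight = 3703/12641.2 = 0.2929; after-tax cost = 2.57% × (1 − 39.3%) = 1.5600%.
WACC = 0.3994 × 7.0000% + 0.0711 × 5.7400% + 0.1176 × 3.0046% + 0.1191 × 5.5237% + 0.2929 × 1.5600% = 4.6715%.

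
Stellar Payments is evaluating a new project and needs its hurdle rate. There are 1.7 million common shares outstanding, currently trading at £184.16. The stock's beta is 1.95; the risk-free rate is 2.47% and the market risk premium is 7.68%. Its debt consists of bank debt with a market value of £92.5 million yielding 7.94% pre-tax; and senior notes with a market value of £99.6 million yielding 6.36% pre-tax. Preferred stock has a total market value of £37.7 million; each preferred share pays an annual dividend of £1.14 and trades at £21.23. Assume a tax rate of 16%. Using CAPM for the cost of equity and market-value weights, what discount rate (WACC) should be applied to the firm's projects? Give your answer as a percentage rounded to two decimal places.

12.55%

Cost of equity via CAPM: Re = 2.47% + 1.95 × 7.68% = 17.4460%.
Cost of preferred: Rp = 1.14 / 21.23 = 5.3698%.
Market value of equity E = 184.16 × 1.7m = 313.072m.
Total capital V = 313.072 + 37.7 + 92.5 + 99.6 = 542.872.
Equity: weight = 313.072/542.872 = 0.5767; cost = 17.446%.
Preferred: weight = 37.7/542.872 = 0.0694; cost = 5.3698%.
Bank debt: weight = 92.5/542.872 = 0.1704; after-tax cost = 7.94% × (1 − 16%) = 6.6696%.
Senior notes: weight = 99.6/542.872 = 0.1835; after-tax cost = 6.36% × (1 − 16%) = 5.3424%.
WACC = 0.5767 × 17.4460% + 0.0694 × 5.3698% + 0.1704 × 6.6696% + 0.1835 × 5.3424% = 12.5505%.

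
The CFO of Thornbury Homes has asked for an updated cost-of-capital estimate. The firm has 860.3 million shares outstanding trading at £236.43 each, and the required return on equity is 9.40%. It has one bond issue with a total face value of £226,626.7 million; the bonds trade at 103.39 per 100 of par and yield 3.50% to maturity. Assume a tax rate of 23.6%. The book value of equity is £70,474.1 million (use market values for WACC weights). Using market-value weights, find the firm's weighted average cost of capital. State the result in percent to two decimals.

Market value of equity E = 236.43 × 860.3m = 203400.729m. Market value of debt D = 226626.7m × 103.39/100 = 234309.34513m.
Total capital V = 203400.729 + 234309.34513 = 437710.07413.
Equity: weight = 203400.729/437710.07413 = 0.4647; cost = 9.4%.
Bonds outstanding: weight = 234309.34513/437710.07413 = 0.5353; after-tax cost = 3.5% × (1 − 23.6%) = 2.6740%.
WACC = 0.4647 × 9.4000% + 0.5353 × 2.6740% = 5.7995%.

5.80%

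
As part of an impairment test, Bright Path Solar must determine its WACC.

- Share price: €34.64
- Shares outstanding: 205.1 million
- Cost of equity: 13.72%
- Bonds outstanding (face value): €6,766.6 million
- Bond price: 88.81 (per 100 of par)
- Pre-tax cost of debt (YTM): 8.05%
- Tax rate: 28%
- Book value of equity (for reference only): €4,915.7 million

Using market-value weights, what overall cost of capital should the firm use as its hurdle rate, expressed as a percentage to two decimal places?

Market value of equity E = 34.64 × 205.1m = 7104.664m. Market value of debt D = 6766.6m × 88.81/100 = 6009.41746m.
Total capital V = 7104.664 + 6009.41746 = 13114.08146.
Equity: weight = 7104.664/13114.08146 = 0.5418; cost = 13.72%.
Bonds outstanding: weight = 6009.41746/13114.08146 = 0.4582; after-tax cost = 8.05% × (1 − 28%) = 5.7960%.
WACC = 0.5418 × 13.7200% + 0.4582 × 5.7960% = 10.0889%.

10.09%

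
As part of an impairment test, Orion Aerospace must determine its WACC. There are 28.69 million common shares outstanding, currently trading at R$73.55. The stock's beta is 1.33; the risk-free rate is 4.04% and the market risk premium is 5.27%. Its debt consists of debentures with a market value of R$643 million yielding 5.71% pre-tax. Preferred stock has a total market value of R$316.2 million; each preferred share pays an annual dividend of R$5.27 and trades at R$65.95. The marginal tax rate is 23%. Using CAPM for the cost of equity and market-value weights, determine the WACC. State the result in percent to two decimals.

9.34%

Cost of equity via CAPM: Re = 4.04% + 1.33 × 5.27% = 11.0491%.
Cost of preferred: Rp = 5.27 / 65.95 = 7.9909%.
Market value of equity E = 73.55 × 28.69m = 2110.1495m.
Total capital V = 2110.1495 + 316.2 + 643 = 3069.3495.
Equity: weight = 2110.1495/3069.3495 = 0.6875; cost = 11.0491%.
Preferred: weight = 316.2/3069.3495 = 0.1030; cost = 7.9909%.
Debentures: weight = 643/3069.3495 = 0.2095; after-tax cost = 5.71% × (1 − 23%) = 4.3967%.
WACC = 0.6875 × 11.0491% + 0.1030 × 7.9909% + 0.2095 × 4.3967% = 9.3404%.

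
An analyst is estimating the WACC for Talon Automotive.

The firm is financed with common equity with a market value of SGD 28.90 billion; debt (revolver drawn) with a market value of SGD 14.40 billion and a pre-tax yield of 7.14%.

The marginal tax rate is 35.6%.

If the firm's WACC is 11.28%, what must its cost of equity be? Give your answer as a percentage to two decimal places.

14.61%

Total capital V = 28.9 + 14.4 = 43.3.
Equity weight = 28.9/43.3 = 0.6674.
Revolver drawn weight = 14.4/43.3 = 0.3326.
Debt contribution = 0.3326 × 7.14% × (1 − 35.6%) = 1.5292%.
Required equity contribution = 11.28% − 1.5292% = 9.7508%.
Re = 9.7508% / 0.6674 = 14.6094%.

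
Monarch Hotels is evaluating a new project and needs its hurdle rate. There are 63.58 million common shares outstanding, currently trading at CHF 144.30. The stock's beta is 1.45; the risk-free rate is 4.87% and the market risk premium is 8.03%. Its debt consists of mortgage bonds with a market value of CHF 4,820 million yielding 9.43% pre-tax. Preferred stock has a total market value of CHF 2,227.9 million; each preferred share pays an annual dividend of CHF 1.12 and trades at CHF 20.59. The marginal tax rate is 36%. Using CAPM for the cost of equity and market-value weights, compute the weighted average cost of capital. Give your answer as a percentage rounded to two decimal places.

11.88%

Cost of equity via CAPM: Re = 4.87% + 1.45 × 8.03% = 16.5135%.
Cost of preferred: Rp = 1.12 / 20.59 = 5.4395%.
Market value of equity E = 144.3 × 63.58m = 9174.594m.
Total capital V = 9174.594 + 2227.9 + 4820 = 16222.494.
Equity: weight = 9174.594/16222.494 = 0.5655; cost = 16.5135%.
Preferred: weight = 2227.9/16222.494 = 0.1373; cost = 5.4395%.
Mortgage bonds: weight = 4820/16222.494 = 0.2971; after-tax cost = 9.43% × (1 − 36%) = 6.0352%.
WACC = 0.5655 × 16.5135% + 0.1373 × 5.4395% + 0.2971 × 6.0352% = 11.8794%.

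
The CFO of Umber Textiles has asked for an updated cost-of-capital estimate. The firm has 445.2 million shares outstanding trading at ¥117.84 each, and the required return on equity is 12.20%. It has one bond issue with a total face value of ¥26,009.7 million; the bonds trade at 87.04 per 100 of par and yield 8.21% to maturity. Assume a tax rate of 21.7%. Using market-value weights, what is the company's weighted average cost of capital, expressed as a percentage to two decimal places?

Market value of equity E = 117.84 × 445.2m = 52462.368m. Market value of debt D = 26009.7m × 87.04/100 = 22638.84288m.
Total capital V = 52462.368 + 22638.84288 = 75101.21088.
Equity: weight = 52462.368/75101.21088 = 0.6986; cost = 12.2%.
Bonds outstanding: weight = 22638.84288/75101.21088 = 0.3014; after-tax cost = 8.21% × (1 − 21.7%) = 6.4284%.
WACC = 0.6986 × 12.2000% + 0.3014 × 6.4284% = 10.4602%.

10.46%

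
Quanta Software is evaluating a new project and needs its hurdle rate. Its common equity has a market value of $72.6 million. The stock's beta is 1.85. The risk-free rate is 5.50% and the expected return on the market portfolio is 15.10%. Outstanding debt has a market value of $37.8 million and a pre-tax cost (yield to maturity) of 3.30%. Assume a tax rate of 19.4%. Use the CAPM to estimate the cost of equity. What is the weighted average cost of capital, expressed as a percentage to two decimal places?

16.21%

Market risk premium = 15.1% − 5.5% = 9.6%.
Cost of equity via CAPM: Re = 5.5% + 1.85 × 9.6% = 23.2600%.
Total capital V = 72.6 + 37.8 = 110.4.
Equity: weight = 72.6/110.4 = 0.6576; cost = 23.26%.
Debt: weight = 37.8/110.4 = 0.3424; after-tax cost = 3.3% × (1 − 19.4%) = 2.6598%.
WACC = 0.6576 × 23.2600% + 0.3424 × 2.6598% = 16.2067%.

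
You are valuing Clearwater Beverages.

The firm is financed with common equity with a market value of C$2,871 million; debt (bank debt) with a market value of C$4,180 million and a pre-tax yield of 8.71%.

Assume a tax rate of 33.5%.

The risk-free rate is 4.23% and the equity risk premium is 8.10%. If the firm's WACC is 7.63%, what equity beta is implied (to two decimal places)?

0.75

Total capital V = 2871 + 4180 = 7051.
Equity weight = 2871/7051 = 0.4072.
Bank debt weight = 4180/7051 = 0.5928.
Debt contribution = 0.5928 × 8.71% × (1 − 33.5%) = 3.4337%.
Required equity contribution = 7.63% − 3.4337% = 4.1963%  ⇒  Re = 10.3058%.
CAPM: 10.3058% = 4.23% + β × 8.1%  ⇒  β = 0.7501.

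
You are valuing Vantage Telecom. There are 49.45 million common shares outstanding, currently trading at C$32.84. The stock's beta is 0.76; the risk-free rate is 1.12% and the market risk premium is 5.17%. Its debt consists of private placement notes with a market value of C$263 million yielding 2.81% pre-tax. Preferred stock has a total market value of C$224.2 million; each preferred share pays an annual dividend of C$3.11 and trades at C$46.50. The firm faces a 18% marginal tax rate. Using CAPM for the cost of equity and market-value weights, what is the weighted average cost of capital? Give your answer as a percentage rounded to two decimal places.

Cost of equity via CAPM: Re = 1.12% + 0.76 × 5.17% = 5.0492%.
Cost of preferred: Rp = 3.11 / 46.5 = 6.6882%.
Market value of equity E = 32.84 × 49.45m = 1623.938m.
Total capital V = 1623.938 + 224.2 + 263 = 2111.138.
Equity: weight = 1623.938/2111.138 = 0.7692; cost = 5.0492%.
Preferred: weight = 224.2/2111.138 = 0.1062; cost = 6.6882%.
Private placement notes: weight = 263/2111.138 = 0.1246; after-tax cost = 2.81% × (1 − 18%) = 2.3042%.
WACC = 0.7692 × 5.0492% + 0.1062 × 6.6882% + 0.1246 × 2.3042% = 4.8813%.

4.88%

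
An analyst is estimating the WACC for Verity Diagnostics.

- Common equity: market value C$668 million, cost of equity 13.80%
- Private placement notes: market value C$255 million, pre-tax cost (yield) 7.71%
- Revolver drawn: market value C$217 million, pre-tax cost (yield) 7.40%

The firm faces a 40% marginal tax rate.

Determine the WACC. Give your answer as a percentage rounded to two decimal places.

Total capital V = 668 + 255 + 217 = 1140.
Equity: weight = 668/1140 = 0.5860; cost = 13.8%.
Private placement notes: weight = 255/1140 = 0.2237; after-tax cost = 7.71% × (1 − 40%) = 4.6260%.
Revolver drawn: weight = 217/1140 = 0.1904; after-tax cost = 7.4% × (1 − 40%) = 4.4400%.
WACC = 0.5860 × 13.8000% + 0.2237 × 4.6260% + 0.1904 × 4.4400% = 9.9662%.

9.97%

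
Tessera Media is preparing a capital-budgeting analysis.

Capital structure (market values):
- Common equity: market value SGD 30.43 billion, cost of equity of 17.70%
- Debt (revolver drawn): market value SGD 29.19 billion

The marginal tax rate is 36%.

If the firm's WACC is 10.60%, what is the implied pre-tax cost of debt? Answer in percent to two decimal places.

Total capital V = 30.43 + 29.19 = 59.62.
Equity weight = 30.43/59.62 = 0.5104.
Revolver drawn weight = 29.19/59.62 = 0.4896.
Equity contribution = 0.5104 × 17.7% = 9.0341%.
Remaining for debt = 10.6% − 9.0341% = 1.5659%.
Rd × (1 − 36%) × 0.4896 = 1.5659%  ⇒  Rd = 4.9975%.

5.00%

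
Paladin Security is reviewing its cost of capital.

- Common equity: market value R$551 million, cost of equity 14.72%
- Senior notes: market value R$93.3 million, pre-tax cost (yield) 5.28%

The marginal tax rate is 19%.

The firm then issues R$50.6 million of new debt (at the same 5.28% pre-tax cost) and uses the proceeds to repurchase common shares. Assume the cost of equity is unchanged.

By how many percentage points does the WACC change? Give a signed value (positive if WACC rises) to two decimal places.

-0.82 pp

Current WACC:
Total capital V = 551 + 93.3 = 644.3.
Equity: weight = 551/644.3 = 0.8552; cost = 14.72%.
Senior notes: weight = 93.3/644.3 = 0.1448; after-tax cost = 5.28% × (1 − 19%) = 4.2768%.
WACC = 0.8552 × 14.7200% + 0.1448 × 4.2768% = 13.2077%.
After the change:
Total capital V = 500.4 + 143.9 = 644.3.
Equity: weight = 500.4/644.3 = 0.7767; cost = 14.72%.
Senior notes: weight = 143.9/644.3 = 0.2233; after-tax cost = 5.28% × (1 − 19%) = 4.2768%.
WACC = 0.7767 × 14.7200% + 0.2233 × 4.2768% = 12.3876%.
Change in WACC = 12.3876% − 13.2077% = -0.8202 pp.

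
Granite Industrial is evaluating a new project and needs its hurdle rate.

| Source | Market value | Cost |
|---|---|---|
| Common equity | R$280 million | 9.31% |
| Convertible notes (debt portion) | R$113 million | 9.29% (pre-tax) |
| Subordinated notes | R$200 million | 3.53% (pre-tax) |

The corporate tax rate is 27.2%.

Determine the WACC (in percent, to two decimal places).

6.55%

Total capital V = 280 + 113 + 200 = 593.
Equity: weight = 280/593 = 0.4722; cost = 9.31%.
Convertible notes (debt portion): weight = 113/593 = 0.1906; after-tax cost = 9.29% × (1 − 27.2%) = 6.7631%.
Subordinated notes: weight = 200/593 = 0.3373; after-tax cost = 3.53% × (1 − 27.2%) = 2.5698%.
WACC = 0.4722 × 9.3100% + 0.1906 × 6.7631% + 0.3373 × 2.5698% = 6.5514%.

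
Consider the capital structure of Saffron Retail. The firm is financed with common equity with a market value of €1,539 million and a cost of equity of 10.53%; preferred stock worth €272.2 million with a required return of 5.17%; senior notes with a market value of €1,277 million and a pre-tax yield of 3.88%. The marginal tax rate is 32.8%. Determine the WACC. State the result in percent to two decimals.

Total capital V = 1539 + 272.2 + 1277 = 3088.2.
Equity: weight = 1539/3088.2 = 0.4983; cost = 10.53%.
Preferred: weight = 272.2/3088.2 = 0.0881; cost = 5.17%.
Senior notes: weight = 1277/3088.2 = 0.4135; after-tax cost = 3.88% × (1 − 32.8%) = 2.6074%.
WACC = 0.4983 × 10.5300% + 0.0881 × 5.1700% + 0.4135 × 2.6074% = 6.7815%.

6.78%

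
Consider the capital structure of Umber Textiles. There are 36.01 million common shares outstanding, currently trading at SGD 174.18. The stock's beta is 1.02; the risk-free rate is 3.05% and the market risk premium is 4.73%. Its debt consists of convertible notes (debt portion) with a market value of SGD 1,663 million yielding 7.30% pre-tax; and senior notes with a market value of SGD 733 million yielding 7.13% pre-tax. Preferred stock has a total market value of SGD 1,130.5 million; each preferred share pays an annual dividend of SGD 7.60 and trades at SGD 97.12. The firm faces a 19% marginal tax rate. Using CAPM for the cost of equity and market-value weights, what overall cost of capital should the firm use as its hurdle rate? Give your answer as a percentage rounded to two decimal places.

7.38%

Cost of equity via CAPM: Re = 3.05% + 1.02 × 4.73% = 7.8746%.
Cost of preferred: Rp = 7.6 / 97.12 = 7.8254%.
Market value of equity E = 174.18 × 36.01m = 6272.2218m.
Total capital V = 6272.2218 + 1130.5 + 1663 + 733 = 9798.7218.
Equity: weight = 6272.2218/9798.7218 = 0.6401; cost = 7.8746%.
Preferred: weight = 1130.5/9798.7218 = 0.1154; cost = 7.8254%.
Convertible notes (debt portion): weight = 1663/9798.7218 = 0.1697; after-tax cost = 7.3% × (1 − 19%) = 5.9130%.
Senior notes: weight = 733/9798.7218 = 0.0748; after-tax cost = 7.13% × (1 − 19%) = 5.7753%.
WACC = 0.6401 × 7.8746% + 0.1154 × 7.8254% + 0.1697 × 5.9130% + 0.0748 × 5.7753% = 7.3790%.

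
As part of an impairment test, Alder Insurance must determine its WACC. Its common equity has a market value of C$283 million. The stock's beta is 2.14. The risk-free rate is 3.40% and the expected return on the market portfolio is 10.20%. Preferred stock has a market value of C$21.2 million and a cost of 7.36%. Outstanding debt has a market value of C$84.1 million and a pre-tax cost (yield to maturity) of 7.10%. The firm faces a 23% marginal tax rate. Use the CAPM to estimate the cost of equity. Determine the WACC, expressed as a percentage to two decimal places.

Market risk premium = 10.2% − 3.4% = 6.8%.
Cost of equity via CAPM: Re = 3.4% + 2.14 × 6.8% = 17.9520%.
Total capital V = 283 + 21.2 + 84.1 = 388.3.
Equity: weight = 283/388.3 = 0.7288; cost = 17.952%.
Preferred: weight = 21.2/388.3 = 0.0546; cost = 7.36%.
Debt: weight = 84.1/388.3 = 0.2166; after-tax cost = 7.1% × (1 − 23%) = 5.4670%.
WACC = 0.7288 × 17.9520% + 0.0546 × 7.3600% + 0.2166 × 5.4670% = 14.6696%.

14.67%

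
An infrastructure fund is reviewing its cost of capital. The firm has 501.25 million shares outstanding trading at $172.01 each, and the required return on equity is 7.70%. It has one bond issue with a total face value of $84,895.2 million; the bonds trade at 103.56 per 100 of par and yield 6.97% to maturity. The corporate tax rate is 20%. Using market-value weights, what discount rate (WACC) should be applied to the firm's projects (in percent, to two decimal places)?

6.63%

Market value of equity E = 172.01 × 501.25m = 86220.0125m. Market value of debt D = 84895.2m × 103.56/100 = 87917.46912m.
Total capital V = 86220.0125 + 87917.46912 = 174137.48162.
Equity: weight = 86220.0125/174137.48162 = 0.4951; cost = 7.7%.
Bonds outstanding: weight = 87917.46912/174137.48162 = 0.5049; after-tax cost = 6.97% × (1 − 20%) = 5.5760%.
WACC = 0.4951 × 7.7000% + 0.5049 × 5.5760% = 6.6276%.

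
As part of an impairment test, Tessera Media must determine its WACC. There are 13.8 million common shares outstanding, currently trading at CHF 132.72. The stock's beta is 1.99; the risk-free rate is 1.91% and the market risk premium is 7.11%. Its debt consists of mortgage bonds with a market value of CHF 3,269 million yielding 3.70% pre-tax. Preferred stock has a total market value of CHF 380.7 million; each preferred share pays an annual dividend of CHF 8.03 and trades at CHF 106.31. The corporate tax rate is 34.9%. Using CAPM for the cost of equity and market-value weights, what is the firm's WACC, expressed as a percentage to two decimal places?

Cost of equity via CAPM: Re = 1.91% + 1.99 × 7.11% = 16.0589%.
Cost of preferred: Rp = 8.03 / 106.31 = 7.5534%.
Market value of equity E = 132.72 × 13.8m = 1831.536m.
Total capital V = 1831.536 + 380.7 + 3269 = 5481.236.
Equity: weight = 1831.536/5481.236 = 0.3341; cost = 16.0589%.
Preferred: weight = 380.7/5481.236 = 0.0695; cost = 7.5534%.
Mortgage bonds: weight = 3269/5481.236 = 0.5964; after-tax cost = 3.7% × (1 − 34.9%) = 2.4087%.
WACC = 0.3341 × 16.0589% + 0.0695 × 7.5534% + 0.5964 × 2.4087% = 7.3272%.

7.33%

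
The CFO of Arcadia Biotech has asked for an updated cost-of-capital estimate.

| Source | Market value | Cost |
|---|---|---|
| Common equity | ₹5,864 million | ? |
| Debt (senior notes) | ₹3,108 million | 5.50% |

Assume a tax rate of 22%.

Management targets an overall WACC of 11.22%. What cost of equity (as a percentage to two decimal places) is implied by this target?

14.89%

Total capital V = 5864 + 3108 = 8972.
Equity weight = 5864/8972 = 0.6536.
Senior notes weight = 3108/8972 = 0.3464.
Debt contribution = 0.3464 × 5.5% × (1 − 22%) = 1.4861%.
Required equity contribution = 11.22% − 1.4861% = 9.7339%.
Re = 9.7339% / 0.6536 = 14.8930%.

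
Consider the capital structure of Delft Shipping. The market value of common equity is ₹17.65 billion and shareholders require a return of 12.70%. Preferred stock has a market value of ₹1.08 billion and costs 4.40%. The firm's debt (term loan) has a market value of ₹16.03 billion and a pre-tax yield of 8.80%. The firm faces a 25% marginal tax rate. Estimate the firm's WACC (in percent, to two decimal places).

9.63%

Total capital V = 17.65 + 1.08 + 16.03 = 34.76.
Equity: weight = 17.65/34.76 = 0.5078; cost = 12.7%.
Preferred: weight = 1.08/34.76 = 0.0311; cost = 4.4%.
Term loan: weight = 16.03/34.76 = 0.4612; after-tax cost = 8.8% × (1 − 25%) = 6.6000%.
WACC = 0.5078 × 12.7000% + 0.0311 × 4.4000% + 0.4612 × 6.6000% = 9.6290%.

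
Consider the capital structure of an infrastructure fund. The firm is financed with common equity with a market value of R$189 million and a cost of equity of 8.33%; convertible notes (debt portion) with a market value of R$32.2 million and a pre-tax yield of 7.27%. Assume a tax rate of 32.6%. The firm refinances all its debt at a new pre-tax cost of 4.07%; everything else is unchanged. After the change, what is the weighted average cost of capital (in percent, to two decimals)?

7.52%

After the change:
Total capital V = 189 + 32.2 = 221.2.
Equity: weight = 189/221.2 = 0.8544; cost = 8.33%.
Convertible notes (debt portion): weight = 32.2/221.2 = 0.1456; after-tax cost = 4.07% × (1 − 32.6%) = 2.7432%.
WACC = 0.8544 × 8.3300% + 0.1456 × 2.7432% = 7.5167%.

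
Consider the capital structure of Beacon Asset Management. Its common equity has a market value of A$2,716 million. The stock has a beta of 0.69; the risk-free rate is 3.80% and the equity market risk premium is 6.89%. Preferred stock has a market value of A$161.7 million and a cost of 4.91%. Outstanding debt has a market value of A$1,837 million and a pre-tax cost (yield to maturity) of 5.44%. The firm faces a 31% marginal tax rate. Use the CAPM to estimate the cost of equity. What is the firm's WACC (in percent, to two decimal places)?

6.56%

Cost of equity via CAPM: Re = 3.8% + 0.69 × 6.89% = 8.5541%.
Total capital V = 2716 + 161.7 + 1837 = 4714.7.
Equity: weight = 2716/4714.7 = 0.5761; cost = 8.5541%.
Preferred: weight = 161.7/4714.7 = 0.0343; cost = 4.91%.
Debt: weight = 1837/4714.7 = 0.3896; after-tax cost = 5.44% × (1 − 31%) = 3.7536%.
WACC = 0.5761 × 8.5541% + 0.0343 × 4.9100% + 0.3896 × 3.7536% = 6.5587%.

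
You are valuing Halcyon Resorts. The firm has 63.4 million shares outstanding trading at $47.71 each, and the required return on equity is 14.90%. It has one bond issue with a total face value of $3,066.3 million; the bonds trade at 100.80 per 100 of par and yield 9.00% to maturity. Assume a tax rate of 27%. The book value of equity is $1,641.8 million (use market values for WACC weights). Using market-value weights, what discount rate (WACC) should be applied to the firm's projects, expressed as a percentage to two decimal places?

Market value of equity E = 47.71 × 63.4m = 3024.814m. Market value of debt D = 3066.3m × 100.8/100 = 3090.8304m.
Total capital V = 3024.814 + 3090.8304 = 6115.6444.
Equity: weight = 3024.814/6115.6444 = 0.4946; cost = 14.9%.
Bonds outstanding: weight = 3090.8304/6115.6444 = 0.5054; after-tax cost = 9% × (1 − 27%) = 6.5700%.
WACC = 0.4946 × 14.9000% + 0.5054 × 6.5700% = 10.6900%.

10.69%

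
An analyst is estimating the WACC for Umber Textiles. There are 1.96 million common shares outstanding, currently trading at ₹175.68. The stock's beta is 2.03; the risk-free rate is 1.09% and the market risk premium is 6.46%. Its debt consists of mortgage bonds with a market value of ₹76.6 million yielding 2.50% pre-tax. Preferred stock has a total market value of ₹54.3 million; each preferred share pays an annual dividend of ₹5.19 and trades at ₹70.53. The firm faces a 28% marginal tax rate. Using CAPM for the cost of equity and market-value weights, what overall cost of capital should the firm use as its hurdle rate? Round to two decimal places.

11.42%

Cost of equity via CAPM: Re = 1.09% + 2.03 × 6.46% = 14.2038%.
Cost of preferred: Rp = 5.19 / 70.53 = 7.3586%.
Market value of equity E = 175.68 × 1.96m = 344.3328m.
Total capital V = 344.3328 + 54.3 + 76.6 = 475.2328.
Equity: weight = 344.3328/475.2328 = 0.7246; cost = 14.2038%.
Preferred: weight = 54.3/475.2328 = 0.1143; cost = 7.3586%.
Mortgage bonds: weight = 76.6/475.2328 = 0.1612; after-tax cost = 2.5% × (1 − 28%) = 1.8000%.
WACC = 0.7246 × 14.2038% + 0.1143 × 7.3586% + 0.1612 × 1.8000% = 11.4224%.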